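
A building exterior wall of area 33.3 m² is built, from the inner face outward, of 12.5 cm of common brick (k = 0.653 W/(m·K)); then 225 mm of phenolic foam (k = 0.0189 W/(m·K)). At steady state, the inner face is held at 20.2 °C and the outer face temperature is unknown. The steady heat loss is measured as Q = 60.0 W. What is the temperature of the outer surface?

Series resistances:
  R_common brick = L/(kA) = 0.125/(0.653·33.3) = 0.005748 K/W
  R_phenolic foam = L/(kA) = 0.225/(0.0189·33.3) = 0.3575 K/W
ΣR = 0.3632 K/W
ΔT = Q·ΣR = 60.0 × 0.3632 = 21.79 K
Heat flows outward, so T_out = T_in − ΔT = 20.2 − 21.79 = -1.59 °C

T_out = -1.59 °C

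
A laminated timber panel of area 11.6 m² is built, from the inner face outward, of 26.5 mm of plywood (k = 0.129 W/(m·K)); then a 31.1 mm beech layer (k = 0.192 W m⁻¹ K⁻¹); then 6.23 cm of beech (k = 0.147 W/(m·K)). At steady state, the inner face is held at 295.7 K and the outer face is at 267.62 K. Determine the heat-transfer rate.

Q = 412 W

Series thermal resistances, inner to outer:
  R_plywood = L/(kA) = 0.0265/(0.129·11.6) = 0.01771 K/W
  R_beech = L/(kA) = 0.0311/(0.192·11.6) = 0.01396 K/W
  R_beech = L/(kA) = 0.0623/(0.147·11.6) = 0.03654 K/W
ΣR = 0.01771 + 0.01396 + 0.03654 = 0.06821 K/W
Q = ΔT/ΣR = (295.7 K − 267.62 K)/0.06821 = 412 W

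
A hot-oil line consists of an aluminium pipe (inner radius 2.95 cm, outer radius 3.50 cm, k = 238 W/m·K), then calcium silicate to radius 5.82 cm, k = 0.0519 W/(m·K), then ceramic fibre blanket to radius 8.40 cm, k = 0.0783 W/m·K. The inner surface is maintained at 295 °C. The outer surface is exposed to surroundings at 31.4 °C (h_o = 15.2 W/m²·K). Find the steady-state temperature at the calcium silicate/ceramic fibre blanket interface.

T = 126 °C

Treat each layer as a resistance in series:
  R'_aluminium = ln(0.0350/0.0295)/(2πk) = 0.1710/(2π·238) = 1.143×10^-4 m·K/W
  R'_calcium silicate = ln(0.0582/0.0350)/(2πk) = 0.5085/(2π·0.0519) = 1.559 m·K/W
  R'_ceramic fibre blanket = ln(0.0840/0.0582)/(2πk) = 0.3669/(2π·0.0783) = 0.7458 m·K/W
  R'_conv,out = 1/(2πr h) = 1/(2π·0.0840·15.2) = 0.1247 m·K/W
ΣR = 1.143×10^-4 + 1.559 + 0.7458 + 0.1247 = 2.430 m·K/W
Q' = ΔT/ΣR = (295 °C − 31.4 °C)/2.430 = 108.5 W/m
From the inner boundary to the calcium silicate/ceramic fibre blanket interface, ΣR_partial = 1.559 m·K/W.
T_interface = T_in − Q'·ΣR_partial = 295 °C − (108.5)(1.559) = 126 °C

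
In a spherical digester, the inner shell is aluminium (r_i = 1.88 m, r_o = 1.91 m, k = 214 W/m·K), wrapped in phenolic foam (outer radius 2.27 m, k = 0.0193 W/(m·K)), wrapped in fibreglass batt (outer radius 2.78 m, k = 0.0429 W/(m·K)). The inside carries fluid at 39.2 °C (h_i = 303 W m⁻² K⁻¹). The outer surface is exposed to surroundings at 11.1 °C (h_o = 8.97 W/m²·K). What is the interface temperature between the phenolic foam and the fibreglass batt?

T = 19.7 °C

Treat each layer as a resistance in series:
  R_conv,in = 1/(4πr²h) = 1/(4π·1.88²·303) = 7.431×10^-5 K/W
  R_aluminium = (1/1.88 − 1/1.91)/(4πk) = 0.008355/(4π·214) = 3.107×10^-6 K/W
  R_phenolic foam = (1/1.91 − 1/2.27)/(4πk) = 0.08303/(4π·0.0193) = 0.3424 K/W
  R_fibreglass batt = (1/2.27 − 1/2.78)/(4πk) = 0.08082/(4π·0.0429) = 0.1499 K/W
  R_conv,out = 1/(4πr²h) = 1/(4π·2.78²·8.97) = 0.001148 K/W
ΣR = 7.431×10^-5 + 3.107×10^-6 + 0.3424 + 0.1499 + 0.001148 = 0.4935 K/W
Q = ΔT/ΣR = (39.2 °C − 11.1 °C)/0.4935 = 56.94 W
From the inner boundary to the phenolic foam/fibreglass batt interface, ΣR_partial = 0.3425 K/W.
T_interface = T_in − Q·ΣR_partial = 39.2 °C − (56.94)(0.3425) = 19.7 °C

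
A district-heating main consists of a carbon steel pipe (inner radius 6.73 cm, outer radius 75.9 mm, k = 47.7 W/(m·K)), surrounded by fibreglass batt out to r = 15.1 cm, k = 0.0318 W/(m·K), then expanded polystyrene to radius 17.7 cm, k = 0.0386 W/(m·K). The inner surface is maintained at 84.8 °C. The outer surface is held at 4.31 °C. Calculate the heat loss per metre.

Series thermal resistances, inner to outer:
  R'_carbon steel = ln(0.0759/0.0673)/(2πk) = 0.1203/(2π·47.7) = 4.012×10^-4 m·K/W
  R'_fibreglass batt = ln(0.151/0.0759)/(2πk) = 0.6879/(2π·0.0318) = 3.443 m·K/W
  R'_expanded polystyrene = ln(0.177/0.151)/(2πk) = 0.1589/(2π·0.0386) = 0.6550 m·K/W
ΣR = 4.012×10^-4 + 3.443 + 0.6550 = 4.098 m·K/W
Q' = ΔT/ΣR = (84.8 °C − 4.31 °C)/4.098 = 19.6 W/m

Q' = 19.6 W/m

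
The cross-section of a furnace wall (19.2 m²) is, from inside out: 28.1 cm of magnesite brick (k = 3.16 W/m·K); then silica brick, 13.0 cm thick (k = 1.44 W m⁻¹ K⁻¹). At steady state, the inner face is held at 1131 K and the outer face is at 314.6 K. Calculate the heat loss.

Resistance network (inner→outer):
  R_magnesite brick = L/(kA) = 0.281/(3.16·19.2) = 0.004631 K/W
  R_silica brick = L/(kA) = 0.130/(1.44·19.2) = 0.004702 K/W
ΣR = 0.004631 + 0.004702 = 0.009333 K/W
Q = ΔT/ΣR = (1131 K − 314.6 K)/0.009333 = 87500 W

Q = 87.5 kW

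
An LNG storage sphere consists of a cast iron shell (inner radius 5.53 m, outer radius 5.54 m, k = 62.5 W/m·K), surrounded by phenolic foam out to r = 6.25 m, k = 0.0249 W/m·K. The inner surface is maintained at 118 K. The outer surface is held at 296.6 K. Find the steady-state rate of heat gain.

Q = 2730 W

Resistance network (inner→outer):
  R_cast iron = (1/5.53 − 1/5.54)/(4πk) = 3.264×10^-4/(4π·62.5) = 4.156×10^-7 K/W
  R_phenolic foam = (1/5.54 − 1/6.25)/(4πk) = 0.02051/(4π·0.0249) = 0.06553 K/W
ΣR = 4.156×10^-7 + 0.06553 = 0.06553 K/W
Q = ΔT/ΣR = (118 K − 296.6 K)/0.06553 = -2730 W
(Negative Q ⇒ heat flows inward; heat gain = 2730 W.)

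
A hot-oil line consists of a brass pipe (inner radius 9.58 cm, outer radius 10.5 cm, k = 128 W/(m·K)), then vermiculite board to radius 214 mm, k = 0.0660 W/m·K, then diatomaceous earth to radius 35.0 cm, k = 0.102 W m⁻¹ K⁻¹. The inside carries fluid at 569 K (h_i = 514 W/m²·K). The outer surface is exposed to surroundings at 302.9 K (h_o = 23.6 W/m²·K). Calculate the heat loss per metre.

Resistance network (inner→outer):
  R'_conv,in = 1/(2πr h) = 1/(2π·0.0958·514) = 0.003232 m·K/W
  R'_brass = ln(0.105/0.0958)/(2πk) = 0.09170/(2π·128) = 1.140×10^-4 m·K/W
  R'_vermiculite board = ln(0.214/0.105)/(2πk) = 0.7120/(2π·0.0660) = 1.717 m·K/W
  R'_diatomaceous earth = ln(0.350/0.214)/(2πk) = 0.4920/(2π·0.102) = 0.7676 m·K/W
  R'_conv,out = 1/(2πr h) = 1/(2π·0.350·23.6) = 0.01927 m·K/W
ΣR = 0.003232 + 1.140×10^-4 + 1.717 + 0.7676 + 0.01927 = 2.507 m·K/W
Q' = ΔT/ΣR = (569 K − 302.9 K)/2.507 = 106 W/m

Q' = 106 W/m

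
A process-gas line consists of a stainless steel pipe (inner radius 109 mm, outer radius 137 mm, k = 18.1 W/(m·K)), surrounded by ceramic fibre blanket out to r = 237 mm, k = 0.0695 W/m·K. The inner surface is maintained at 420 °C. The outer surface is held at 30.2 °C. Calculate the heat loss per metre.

Treat each layer as a resistance in series:
  R'_stainless steel = ln(0.137/0.109)/(2πk) = 0.2286/(2π·18.1) = 0.002010 m·K/W
  R'_ceramic fibre blanket = ln(0.237/0.137)/(2πk) = 0.5481/(2π·0.0695) = 1.255 m·K/W
ΣR = 0.002010 + 1.255 = 1.257 m·K/W
Q' = ΔT/ΣR = (420 °C − 30.2 °C)/1.257 = 310 W/m

Q' = 310 W/m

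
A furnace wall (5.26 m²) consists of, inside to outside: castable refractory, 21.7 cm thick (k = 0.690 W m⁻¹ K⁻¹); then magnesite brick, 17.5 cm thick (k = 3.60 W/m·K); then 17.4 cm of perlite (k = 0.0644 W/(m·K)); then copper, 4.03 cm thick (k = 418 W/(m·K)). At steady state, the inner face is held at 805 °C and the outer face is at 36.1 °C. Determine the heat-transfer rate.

Treat each layer as a resistance in series:
  R_castable refractory = L/(kA) = 0.217/(0.690·5.26) = 0.05979 K/W
  R_magnesite brick = L/(kA) = 0.175/(3.60·5.26) = 0.009242 K/W
  R_perlite = L/(kA) = 0.174/(0.0644·5.26) = 0.5137 K/W
  R_copper = L/(kA) = 0.0403/(418·5.26) = 1.833×10^-5 K/W
ΣR = 0.05979 + 0.009242 + 0.5137 + 1.833×10^-5 = 0.5828 K/W
Q = ΔT/ΣR = (805 °C − 36.1 °C)/0.5828 = 1320 W

Q = 1320 W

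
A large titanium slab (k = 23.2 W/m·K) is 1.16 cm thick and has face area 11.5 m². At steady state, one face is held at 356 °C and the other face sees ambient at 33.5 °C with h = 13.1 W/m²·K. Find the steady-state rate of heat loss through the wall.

Treat each layer as a resistance in series:
  R_titanium = L/(kA) = 0.0116/(23.2·11.5) = 4.348×10^-5 K/W
  R_conv,out = 1/(hA) = 1/(13.1·11.5) = 0.006638 K/W
ΣR = 4.348×10^-5 + 0.006638 = 0.006681 K/W
Q = ΔT/ΣR = (356 °C − 33.5 °C)/0.006681 = 48300 W

Q = 48.3 kW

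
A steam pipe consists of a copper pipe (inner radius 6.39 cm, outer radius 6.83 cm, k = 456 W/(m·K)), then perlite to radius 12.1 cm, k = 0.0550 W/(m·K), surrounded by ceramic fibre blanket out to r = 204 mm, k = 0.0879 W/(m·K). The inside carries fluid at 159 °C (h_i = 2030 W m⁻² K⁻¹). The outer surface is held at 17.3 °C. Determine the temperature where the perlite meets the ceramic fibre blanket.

Series thermal resistances, inner to outer:
  R'_conv,in = 1/(2πr h) = 1/(2π·0.0639·2030) = 0.001227 m·K/W
  R'_copper = ln(0.0683/0.0639)/(2πk) = 0.06659/(2π·456) = 2.324×10^-5 m·K/W
  R'_perlite = ln(0.121/0.0683)/(2πk) = 0.5719/(2π·0.0550) = 1.655 m·K/W
  R'_ceramic fibre blanket = ln(0.204/0.121)/(2πk) = 0.5223/(2π·0.0879) = 0.9457 m·K/W
ΣR = 0.001227 + 2.324×10^-5 + 1.655 + 0.9457 = 2.602 m·K/W
Q' = ΔT/ΣR = (159 °C − 17.3 °C)/2.602 = 54.46 W/m
From the inner boundary to the perlite/ceramic fibre blanket interface, ΣR_partial = 1.656 m·K/W.
T_interface = T_in − Q'·ΣR_partial = 159 °C − (54.46)(1.656) = 68.8 °C

T = 68.8 °C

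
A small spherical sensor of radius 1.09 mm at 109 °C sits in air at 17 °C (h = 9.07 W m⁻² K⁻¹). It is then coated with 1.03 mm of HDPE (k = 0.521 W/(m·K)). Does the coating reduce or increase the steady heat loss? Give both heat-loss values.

increases: 0.0125 → 0.0455 W

Critical radius for a sphere: r_cr = 2k/h = 0.115 m = 11.5 cm.
Outer radius after coating: r₂ = 0.00109 + 0.00103 = 0.00212 m.
Since r₁ < r_cr and r₂ ≤ r_cr, the coating moves toward the maximum at r_cr — heat loss rises.
Bare: R = 1/(4πr₁²h) = 7385 K/W; Q = 92/7385 = 0.0125 W.
Coated: R = R_cond + R_conv = 2020 K/W; Q = 92/2020 = 0.0455 W.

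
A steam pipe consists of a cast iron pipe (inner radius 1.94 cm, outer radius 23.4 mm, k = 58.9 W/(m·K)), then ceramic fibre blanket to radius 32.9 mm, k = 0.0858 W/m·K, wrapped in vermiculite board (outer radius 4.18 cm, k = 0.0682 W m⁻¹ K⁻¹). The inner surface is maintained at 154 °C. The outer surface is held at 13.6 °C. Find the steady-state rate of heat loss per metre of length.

Q' = 118 W/m

Resistance network (inner→outer):
  R'_cast iron = ln(0.0234/0.0194)/(2πk) = 0.1875/(2π·58.9) = 5.065×10^-4 m·K/W
  R'_ceramic fibre blanket = ln(0.0329/0.0234)/(2πk) = 0.3407/(2π·0.0858) = 0.6321 m·K/W
  R'_vermiculite board = ln(0.0418/0.0329)/(2πk) = 0.2394/(2π·0.0682) = 0.5587 m·K/W
ΣR = 5.065×10^-4 + 0.6321 + 0.5587 = 1.191 m·K/W
Q' = ΔT/ΣR = (154 °C − 13.6 °C)/1.191 = 118 W/m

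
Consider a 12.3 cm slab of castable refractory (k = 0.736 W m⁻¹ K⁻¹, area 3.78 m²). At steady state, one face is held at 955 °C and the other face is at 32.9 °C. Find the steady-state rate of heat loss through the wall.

Q = kA·ΔT/L = 0.736 × 3.78 × |955 °C − 32.9 °C| / 0.123 = 20900 W

Q = 20900 W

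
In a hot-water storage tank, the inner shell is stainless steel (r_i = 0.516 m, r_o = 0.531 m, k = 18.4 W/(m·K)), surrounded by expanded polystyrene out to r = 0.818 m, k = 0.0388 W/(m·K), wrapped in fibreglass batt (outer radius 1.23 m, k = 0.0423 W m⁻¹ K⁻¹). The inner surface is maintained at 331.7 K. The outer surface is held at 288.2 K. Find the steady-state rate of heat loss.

Q = 20.5 W

Resistance network (inner→outer):
  R_stainless steel = (1/0.516 − 1/0.531)/(4πk) = 0.05475/(4π·18.4) = 2.368×10^-4 K/W
  R_expanded polystyrene = (1/0.531 − 1/0.818)/(4πk) = 0.6607/(4π·0.0388) = 1.355 K/W
  R_fibreglass batt = (1/0.818 − 1/1.23)/(4πk) = 0.4095/(4π·0.0423) = 0.7704 K/W
ΣR = 2.368×10^-4 + 1.355 + 0.7704 = 2.126 K/W
Q = ΔT/ΣR = (331.7 K − 288.2 K)/2.126 = 20.5 W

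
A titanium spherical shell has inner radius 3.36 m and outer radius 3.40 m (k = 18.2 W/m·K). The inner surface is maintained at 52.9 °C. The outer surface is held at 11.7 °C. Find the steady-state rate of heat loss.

Q = 4πk·ΔT/(1/r₁ − 1/r₂) = 4π × 18.2 × 41.2 / (1/3.36 − 1/3.40) = 2.69×10^6 W

Q = 2.69×10^6 W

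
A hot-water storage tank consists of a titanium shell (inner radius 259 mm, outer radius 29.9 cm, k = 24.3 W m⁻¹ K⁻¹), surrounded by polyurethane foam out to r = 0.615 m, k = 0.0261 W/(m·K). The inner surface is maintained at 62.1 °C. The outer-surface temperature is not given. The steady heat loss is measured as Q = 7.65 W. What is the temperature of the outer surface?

T_out = 22.0 °C

Series resistances:
  R_titanium = (1/0.259 − 1/0.299)/(4πk) = 0.5165/(4π·24.3) = 0.001692 K/W
  R_polyurethane foam = (1/0.299 − 1/0.615)/(4πk) = 1.718/(4π·0.0261) = 5.240 K/W
ΣR = 5.241 K/W
ΔT = Q·ΣR = 7.65 × 5.241 = 40.09 K
Heat flows outward, so T_out = T_in − ΔT = 62.1 − 40.09 = 22.0 °C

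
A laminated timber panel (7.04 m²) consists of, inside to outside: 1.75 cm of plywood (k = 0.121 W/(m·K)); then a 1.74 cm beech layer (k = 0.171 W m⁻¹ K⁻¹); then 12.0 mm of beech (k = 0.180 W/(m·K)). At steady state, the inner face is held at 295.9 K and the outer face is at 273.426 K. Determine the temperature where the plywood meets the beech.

Resistance network (inner→outer):
  R_plywood = L/(kA) = 0.0175/(0.121·7.04) = 0.02054 K/W
  R_beech = L/(kA) = 0.0174/(0.171·7.04) = 0.01445 K/W
  R_beech = L/(kA) = 0.0120/(0.180·7.04) = 0.009470 K/W
ΣR = 0.02054 + 0.01445 + 0.009470 = 0.04446 K/W
Q = ΔT/ΣR = (295.9 K − 273.426 K)/0.04446 = 505.5 W
From the inner boundary to the plywood/beech interface, ΣR_partial = 0.02054 K/W.
T_interface = T_in − Q·ΣR_partial = 295.9 K − (505.5)(0.02054) = 285.5 K

T = 285.5 K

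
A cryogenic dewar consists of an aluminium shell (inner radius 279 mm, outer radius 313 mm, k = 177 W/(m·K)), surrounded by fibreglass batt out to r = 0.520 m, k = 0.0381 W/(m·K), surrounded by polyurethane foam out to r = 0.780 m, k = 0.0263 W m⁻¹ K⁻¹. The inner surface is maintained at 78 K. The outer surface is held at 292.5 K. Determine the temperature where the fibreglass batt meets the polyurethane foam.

T = 202.0 K

Series thermal resistances, inner to outer:
  R_aluminium = (1/0.279 − 1/0.313)/(4πk) = 0.3893/(4π·177) = 1.750×10^-4 K/W
  R_fibreglass batt = (1/0.313 − 1/0.520)/(4πk) = 1.272/(4π·0.0381) = 2.656 K/W
  R_polyurethane foam = (1/0.520 − 1/0.780)/(4πk) = 0.6410/(4π·0.0263) = 1.940 K/W
ΣR = 1.750×10^-4 + 2.656 + 1.940 = 4.596 K/W
Q = ΔT/ΣR = (78 K − 292.5 K)/4.596 = -46.67 W
From the inner boundary to the fibreglass batt/polyurethane foam interface, ΣR_partial = 2.656 K/W.
T_interface = T_in − Q·ΣR_partial = 78 K − (-46.67)(2.656) = 202.0 K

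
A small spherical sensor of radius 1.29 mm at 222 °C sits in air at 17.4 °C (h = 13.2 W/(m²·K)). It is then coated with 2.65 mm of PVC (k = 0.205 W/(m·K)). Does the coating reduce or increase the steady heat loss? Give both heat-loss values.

Critical radius for a sphere: r_cr = 2k/h = 0.0311 m = 3.11 cm.
Outer radius after coating: r₂ = 0.00129 + 0.00265 = 0.00394 m.
Since r₁ < r_cr and r₂ ≤ r_cr, the coating moves toward the maximum at r_cr — heat loss rises.
Bare: R = 1/(4πr₁²h) = 3623 K/W; Q = 204.6/3623 = 0.0565 W.
Coated: R = R_cond + R_conv = 590.7 K/W; Q = 204.6/590.7 = 0.346 W.

increases: 0.0565 → 0.346 W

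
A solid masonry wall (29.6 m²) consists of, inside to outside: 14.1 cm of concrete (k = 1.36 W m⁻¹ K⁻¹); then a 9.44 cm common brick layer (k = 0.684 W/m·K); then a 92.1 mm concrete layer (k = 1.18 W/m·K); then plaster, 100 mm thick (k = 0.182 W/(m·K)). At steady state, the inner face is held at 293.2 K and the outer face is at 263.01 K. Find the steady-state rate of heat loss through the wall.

Q = 1030 W

Series thermal resistances, inner to outer:
  R_concrete = L/(kA) = 0.141/(1.36·29.6) = 0.003503 K/W
  R_common brick = L/(kA) = 0.0944/(0.684·29.6) = 0.004663 K/W
  R_concrete = L/(kA) = 0.0921/(1.18·29.6) = 0.002637 K/W
  R_plaster = L/(kA) = 0.100/(0.182·29.6) = 0.01856 K/W
ΣR = 0.003503 + 0.004663 + 0.002637 + 0.01856 = 0.02936 K/W
Q = ΔT/ΣR = (293.2 K − 263.01 K)/0.02936 = 1030 W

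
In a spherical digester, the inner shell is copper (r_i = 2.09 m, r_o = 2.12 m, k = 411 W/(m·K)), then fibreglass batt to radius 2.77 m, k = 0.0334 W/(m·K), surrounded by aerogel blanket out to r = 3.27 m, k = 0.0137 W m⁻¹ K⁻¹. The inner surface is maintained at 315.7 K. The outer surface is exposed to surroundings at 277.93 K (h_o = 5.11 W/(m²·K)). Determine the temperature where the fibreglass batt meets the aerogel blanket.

T = 298.7 K

Series thermal resistances, inner to outer:
  R_copper = (1/2.09 − 1/2.12)/(4πk) = 0.006771/(4π·411) = 1.311×10^-6 K/W
  R_fibreglass batt = (1/2.12 − 1/2.77)/(4πk) = 0.1107/(4π·0.0334) = 0.2637 K/W
  R_aerogel blanket = (1/2.77 − 1/3.27)/(4πk) = 0.05520/(4π·0.0137) = 0.3206 K/W
  R_conv,out = 1/(4πr²h) = 1/(4π·3.27²·5.11) = 0.001456 K/W
ΣR = 1.311×10^-6 + 0.2637 + 0.3206 + 0.001456 = 0.5858 K/W
Q = ΔT/ΣR = (315.7 K − 277.93 K)/0.5858 = 64.48 W
From the inner boundary to the fibreglass batt/aerogel blanket interface, ΣR_partial = 0.2637 K/W.
T_interface = T_in − Q·ΣR_partial = 315.7 K − (64.48)(0.2637) = 298.7 K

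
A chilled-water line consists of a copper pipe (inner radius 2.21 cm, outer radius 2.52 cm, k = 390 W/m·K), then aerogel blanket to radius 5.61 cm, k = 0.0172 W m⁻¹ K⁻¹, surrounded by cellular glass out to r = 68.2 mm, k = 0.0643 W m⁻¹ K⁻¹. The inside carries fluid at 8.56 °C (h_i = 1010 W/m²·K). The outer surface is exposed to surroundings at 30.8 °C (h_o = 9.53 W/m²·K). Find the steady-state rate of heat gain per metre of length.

Q' = 2.73 W/m

Series thermal resistances, inner to outer:
  R'_conv,in = 1/(2πr h) = 1/(2π·0.0221·1010) = 0.007130 m·K/W
  R'_copper = ln(0.0252/0.0221)/(2πk) = 0.1313/(2π·390) = 5.357×10^-5 m·K/W
  R'_aerogel blanket = ln(0.0561/0.0252)/(2πk) = 0.8003/(2π·0.0172) = 7.405 m·K/W
  R'_cellular glass = ln(0.0682/0.0561)/(2πk) = 0.1953/(2π·0.0643) = 0.4834 m·K/W
  R'_conv,out = 1/(2πr h) = 1/(2π·0.0682·9.53) = 0.2449 m·K/W
ΣR = 0.007130 + 5.357×10^-5 + 7.405 + 0.4834 + 0.2449 = 8.140 m·K/W
Q' = ΔT/ΣR = (8.56 °C − 30.8 °C)/8.140 = -2.73 W/m
(Negative Q' ⇒ heat flows inward; heat gain = 2.73 W/m.)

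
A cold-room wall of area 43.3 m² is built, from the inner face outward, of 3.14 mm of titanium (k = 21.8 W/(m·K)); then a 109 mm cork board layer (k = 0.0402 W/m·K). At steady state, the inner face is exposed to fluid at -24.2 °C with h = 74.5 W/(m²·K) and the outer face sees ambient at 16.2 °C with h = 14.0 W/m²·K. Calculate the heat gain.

Treat each layer as a resistance in series:
  R_conv,in = 1/(hA) = 1/(74.5·43.3) = 3.100×10^-4 K/W
  R_titanium = L/(kA) = 0.00314/(21.8·43.3) = 3.326×10^-6 K/W
  R_cork board = L/(kA) = 0.109/(0.0402·43.3) = 0.06262 K/W
  R_conv,out = 1/(hA) = 1/(14.0·43.3) = 0.001650 K/W
ΣR = 3.100×10^-4 + 3.326×10^-6 + 0.06262 + 0.001650 = 0.06458 K/W
Q = ΔT/ΣR = (-24.2 °C − 16.2 °C)/0.06458 = -626 W
(Negative Q ⇒ heat flows inward; heat gain = 626 W.)

Q = 626 W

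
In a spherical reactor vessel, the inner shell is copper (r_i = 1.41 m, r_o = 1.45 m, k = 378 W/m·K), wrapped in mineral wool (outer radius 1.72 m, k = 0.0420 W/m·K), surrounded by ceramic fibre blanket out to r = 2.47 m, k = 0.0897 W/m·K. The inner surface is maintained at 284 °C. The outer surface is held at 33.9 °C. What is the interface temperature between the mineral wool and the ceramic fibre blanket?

Series thermal resistances, inner to outer:
  R_copper = (1/1.41 − 1/1.45)/(4πk) = 0.01956/(4π·378) = 4.119×10^-6 K/W
  R_mineral wool = (1/1.45 − 1/1.72)/(4πk) = 0.1083/(4π·0.0420) = 0.2051 K/W
  R_ceramic fibre blanket = (1/1.72 − 1/2.47)/(4πk) = 0.1765/(4π·0.0897) = 0.1566 K/W
ΣR = 4.119×10^-6 + 0.2051 + 0.1566 = 0.3617 K/W
Q = ΔT/ΣR = (284 °C − 33.9 °C)/0.3617 = 691.5 W
From the inner boundary to the mineral wool/ceramic fibre blanket interface, ΣR_partial = 0.2051 K/W.
T_interface = T_in − Q·ΣR_partial = 284 °C − (691.5)(0.2051) = 142 °C

T = 142 °C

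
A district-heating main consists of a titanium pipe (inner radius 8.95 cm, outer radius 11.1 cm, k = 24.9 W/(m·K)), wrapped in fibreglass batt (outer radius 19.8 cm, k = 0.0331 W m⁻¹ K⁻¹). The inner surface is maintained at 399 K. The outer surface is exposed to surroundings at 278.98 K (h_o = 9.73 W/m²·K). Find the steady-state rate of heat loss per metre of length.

Treat each layer as a resistance in series:
  R'_titanium = ln(0.111/0.0895)/(2πk) = 0.2153/(2π·24.9) = 0.001376 m·K/W
  R'_fibreglass batt = ln(0.198/0.111)/(2πk) = 0.5787/(2π·0.0331) = 2.783 m·K/W
  R'_conv,out = 1/(2πr h) = 1/(2π·0.198·9.73) = 0.08261 m·K/W
ΣR = 0.001376 + 2.783 + 0.08261 = 2.867 m·K/W
Q' = ΔT/ΣR = (399 K − 278.98 K)/2.867 = 41.9 W/m

Q' = 41.9 W/m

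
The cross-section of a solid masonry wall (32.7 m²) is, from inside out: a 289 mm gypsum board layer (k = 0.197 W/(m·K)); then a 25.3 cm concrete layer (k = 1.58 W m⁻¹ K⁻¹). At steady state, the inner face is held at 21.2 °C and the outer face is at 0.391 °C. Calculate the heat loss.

Q = 418 W

Resistance network (inner→outer):
  R_gypsum board = L/(kA) = 0.289/(0.197·32.7) = 0.04486 K/W
  R_concrete = L/(kA) = 0.253/(1.58·32.7) = 0.004897 K/W
ΣR = 0.04486 + 0.004897 = 0.04976 K/W
Q = ΔT/ΣR = (21.2 °C − 0.391 °C)/0.04976 = 418 W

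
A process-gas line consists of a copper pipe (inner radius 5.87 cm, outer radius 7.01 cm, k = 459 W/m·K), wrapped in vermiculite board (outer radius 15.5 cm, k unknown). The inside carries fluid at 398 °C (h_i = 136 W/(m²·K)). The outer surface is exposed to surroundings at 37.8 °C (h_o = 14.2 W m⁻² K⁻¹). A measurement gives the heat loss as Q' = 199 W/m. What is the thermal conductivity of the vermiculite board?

k = 0.0735 W/m·K

ΣR = ΔT/Q' = |398 − 37.8|/199 = 1.810 m·K/W
Known resistances:
  R'_conv,in = 1/(2πr h) = 1/(2π·0.0587·136) = 0.01994 m·K/W
  R'_copper = ln(0.0701/0.0587)/(2πk) = 0.1775/(2π·459) = 6.154×10^-5 m·K/W
  R'_conv,out = 1/(2πr h) = 1/(2π·0.155·14.2) = 0.07231 m·K/W
R_vermiculite board = ΣR − ΣR_known = 1.810 − 0.09231 = 1.718 m·K/W
ln(r₂/r₁)/(2πk) = 1.718 ⇒ k = 0.7935/(2π·1.718) = 0.0735 W/m·K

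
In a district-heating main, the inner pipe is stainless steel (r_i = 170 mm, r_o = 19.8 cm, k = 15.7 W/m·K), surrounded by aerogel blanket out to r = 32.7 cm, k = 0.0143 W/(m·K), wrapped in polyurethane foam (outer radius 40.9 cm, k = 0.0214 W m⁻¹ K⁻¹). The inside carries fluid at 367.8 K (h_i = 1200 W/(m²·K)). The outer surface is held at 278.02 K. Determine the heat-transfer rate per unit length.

Q' = 12.4 W/m

Treat each layer as a resistance in series:
  R'_conv,in = 1/(2πr h) = 1/(2π·0.170·1200) = 7.802×10^-4 m·K/W
  R'_stainless steel = ln(0.198/0.170)/(2πk) = 0.1525/(2π·15.7) = 0.001546 m·K/W
  R'_aerogel blanket = ln(0.327/0.198)/(2πk) = 0.5017/(2π·0.0143) = 5.584 m·K/W
  R'_polyurethane foam = ln(0.409/0.327)/(2πk) = 0.2238/(2π·0.0214) = 1.664 m·K/W
ΣR = 7.802×10^-4 + 0.001546 + 5.584 + 1.664 = 7.250 m·K/W
Q' = ΔT/ΣR = (367.8 K − 278.02 K)/7.250 = 12.4 W/m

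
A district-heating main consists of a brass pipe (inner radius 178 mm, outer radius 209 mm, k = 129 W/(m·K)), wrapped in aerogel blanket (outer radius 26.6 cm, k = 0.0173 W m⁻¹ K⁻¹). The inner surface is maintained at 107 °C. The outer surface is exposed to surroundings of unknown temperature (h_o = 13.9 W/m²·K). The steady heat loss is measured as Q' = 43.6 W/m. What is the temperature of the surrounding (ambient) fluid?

Sum the resistances:
  R'_brass = ln(0.209/0.178)/(2πk) = 0.1606/(2π·129) = 1.981×10^-4 m·K/W
  R'_aerogel blanket = ln(0.266/0.209)/(2πk) = 0.2412/(2π·0.0173) = 2.219 m·K/W
  R'_conv,out = 1/(2πr h) = 1/(2π·0.266·13.9) = 0.04305 m·K/W
ΣR = 2.262 m·K/W
ΔT = Q'·ΣR = 43.6 × 2.262 = 98.62 K
Heat flows outward, so T_out = T_in − ΔT = 107 − 98.62 = 8.38 °C

T_out = 8.38 °C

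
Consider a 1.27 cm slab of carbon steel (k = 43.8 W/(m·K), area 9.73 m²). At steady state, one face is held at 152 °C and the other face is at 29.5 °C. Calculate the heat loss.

Q = 4.11×10^6 W

Q = kA·ΔT/L = 43.8 × 9.73 × |152 °C − 29.5 °C| / 0.0127 = 4.11×10^6 W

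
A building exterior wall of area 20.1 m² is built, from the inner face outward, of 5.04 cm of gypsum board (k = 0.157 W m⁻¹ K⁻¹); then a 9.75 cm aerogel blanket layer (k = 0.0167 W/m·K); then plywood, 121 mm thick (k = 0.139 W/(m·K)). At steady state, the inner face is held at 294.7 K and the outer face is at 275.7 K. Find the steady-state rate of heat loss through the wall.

Q = 54.3 W

Series thermal resistances, inner to outer:
  R_gypsum board = L/(kA) = 0.0504/(0.157·20.1) = 0.01597 K/W
  R_aerogel blanket = L/(kA) = 0.0975/(0.0167·20.1) = 0.2905 K/W
  R_plywood = L/(kA) = 0.121/(0.139·20.1) = 0.04331 K/W
ΣR = 0.01597 + 0.2905 + 0.04331 = 0.3498 K/W
Q = ΔT/ΣR = (294.7 K − 275.7 K)/0.3498 = 54.3 W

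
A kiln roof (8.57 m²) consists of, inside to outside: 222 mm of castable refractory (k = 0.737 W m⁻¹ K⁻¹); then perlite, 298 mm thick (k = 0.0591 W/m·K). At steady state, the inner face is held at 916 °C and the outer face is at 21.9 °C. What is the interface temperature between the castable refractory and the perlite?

T = 866 °C

Treat each layer as a resistance in series:
  R_castable refractory = L/(kA) = 0.222/(0.737·8.57) = 0.03515 K/W
  R_perlite = L/(kA) = 0.298/(0.0591·8.57) = 0.5884 K/W
ΣR = 0.03515 + 0.5884 = 0.6236 K/W
Q = ΔT/ΣR = (916 °C − 21.9 °C)/0.6236 = 1434 W
From the inner boundary to the castable refractory/perlite interface, ΣR_partial = 0.03515 K/W.
T_interface = T_in − Q·ΣR_partial = 916 °C − (1434)(0.03515) = 866 °C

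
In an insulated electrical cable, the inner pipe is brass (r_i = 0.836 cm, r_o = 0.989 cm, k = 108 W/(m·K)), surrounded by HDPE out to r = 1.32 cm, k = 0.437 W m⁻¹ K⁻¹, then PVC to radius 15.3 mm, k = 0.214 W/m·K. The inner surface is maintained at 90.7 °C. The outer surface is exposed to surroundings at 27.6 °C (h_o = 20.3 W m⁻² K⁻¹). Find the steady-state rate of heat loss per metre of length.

Resistance network (inner→outer):
  R'_brass = ln(0.00989/0.00836)/(2πk) = 0.1681/(2π·108) = 2.477×10^-4 m·K/W
  R'_HDPE = ln(0.0132/0.00989)/(2πk) = 0.2887/(2π·0.437) = 0.1051 m·K/W
  R'_PVC = ln(0.0153/0.0132)/(2πk) = 0.1476/(2π·0.214) = 0.1098 m·K/W
  R'_conv,out = 1/(2πr h) = 1/(2π·0.0153·20.3) = 0.5124 m·K/W
ΣR = 2.477×10^-4 + 0.1051 + 0.1098 + 0.5124 = 0.7275 m·K/W
Q' = ΔT/ΣR = (90.7 °C − 27.6 °C)/0.7275 = 86.7 W/m

Q' = 86.7 W/m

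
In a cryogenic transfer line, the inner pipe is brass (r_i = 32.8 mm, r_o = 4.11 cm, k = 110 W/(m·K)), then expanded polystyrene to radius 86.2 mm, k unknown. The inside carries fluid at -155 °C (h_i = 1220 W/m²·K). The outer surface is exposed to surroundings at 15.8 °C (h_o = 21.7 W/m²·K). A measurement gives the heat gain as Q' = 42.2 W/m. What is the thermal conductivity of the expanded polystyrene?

ΣR = ΔT/Q' = |-155 − 15.8|/42.2 = 4.047 m·K/W
Known resistances:
  R'_conv,in = 1/(2πr h) = 1/(2π·0.0328·1220) = 0.003977 m·K/W
  R'_brass = ln(0.0411/0.0328)/(2πk) = 0.2256/(2π·110) = 3.264×10^-4 m·K/W
  R'_conv,out = 1/(2πr h) = 1/(2π·0.0862·21.7) = 0.08509 m·K/W
R_expanded polystyrene = ΣR − ΣR_known = 4.047 − 0.08939 = 3.958 m·K/W
ln(r₂/r₁)/(2πk) = 3.958 ⇒ k = 0.7407/(2π·3.958) = 0.0298 W/m·K

k = 0.0298 W/m·K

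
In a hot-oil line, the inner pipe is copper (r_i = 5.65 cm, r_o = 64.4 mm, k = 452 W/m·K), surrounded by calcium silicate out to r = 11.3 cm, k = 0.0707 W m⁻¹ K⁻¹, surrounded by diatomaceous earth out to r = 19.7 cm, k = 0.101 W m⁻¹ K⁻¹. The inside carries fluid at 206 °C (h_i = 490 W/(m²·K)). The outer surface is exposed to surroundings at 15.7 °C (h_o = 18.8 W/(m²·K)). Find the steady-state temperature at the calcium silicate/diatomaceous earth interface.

Series thermal resistances, inner to outer:
  R'_conv,in = 1/(2πr h) = 1/(2π·0.0565·490) = 0.005749 m·K/W
  R'_copper = ln(0.0644/0.0565)/(2πk) = 0.1309/(2π·452) = 4.608×10^-5 m·K/W
  R'_calcium silicate = ln(0.113/0.0644)/(2πk) = 0.5623/(2π·0.0707) = 1.266 m·K/W
  R'_diatomaceous earth = ln(0.197/0.113)/(2πk) = 0.5558/(2π·0.101) = 0.8758 m·K/W
  R'_conv,out = 1/(2πr h) = 1/(2π·0.197·18.8) = 0.04297 m·K/W
ΣR = 0.005749 + 4.608×10^-5 + 1.266 + 0.8758 + 0.04297 = 2.191 m·K/W
Q' = ΔT/ΣR = (206 °C − 15.7 °C)/2.191 = 86.86 W/m
From the inner boundary to the calcium silicate/diatomaceous earth interface, ΣR_partial = 1.272 m·K/W.
T_interface = T_in − Q'·ΣR_partial = 206 °C − (86.86)(1.272) = 95.5 °C

T = 95.5 °C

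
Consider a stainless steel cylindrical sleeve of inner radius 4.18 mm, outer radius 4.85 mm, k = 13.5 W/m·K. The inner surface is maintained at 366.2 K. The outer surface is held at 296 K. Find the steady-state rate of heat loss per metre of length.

Q' = 40100 W/m

Q' = 2πk·ΔT/ln(r₂/r₁) = 2π × 13.5 × 70.2 / ln(0.00485/0.00418) = 40100 W/m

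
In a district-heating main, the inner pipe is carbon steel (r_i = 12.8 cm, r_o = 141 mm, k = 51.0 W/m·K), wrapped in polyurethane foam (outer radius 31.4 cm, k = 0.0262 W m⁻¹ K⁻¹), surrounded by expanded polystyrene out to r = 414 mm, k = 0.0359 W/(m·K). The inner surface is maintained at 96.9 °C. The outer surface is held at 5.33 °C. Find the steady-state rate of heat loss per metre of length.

Q' = 15.0 W/m

Series thermal resistances, inner to outer:
  R'_carbon steel = ln(0.141/0.128)/(2πk) = 0.09673/(2π·51.0) = 3.019×10^-4 m·K/W
  R'_polyurethane foam = ln(0.314/0.141)/(2πk) = 0.8006/(2π·0.0262) = 4.864 m·K/W
  R'_expanded polystyrene = ln(0.414/0.314)/(2πk) = 0.2765/(2π·0.0359) = 1.226 m·K/W
ΣR = 3.019×10^-4 + 4.864 + 1.226 = 6.090 m·K/W
Q' = ΔT/ΣR = (96.9 °C − 5.33 °C)/6.090 = 15.0 W/m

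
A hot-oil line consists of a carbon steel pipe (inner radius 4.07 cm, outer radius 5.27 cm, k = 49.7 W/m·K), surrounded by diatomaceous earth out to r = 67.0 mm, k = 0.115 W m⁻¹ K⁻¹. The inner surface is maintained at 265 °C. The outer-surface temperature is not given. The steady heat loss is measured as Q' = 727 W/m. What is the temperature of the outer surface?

Series resistances:
  R'_carbon steel = ln(0.0527/0.0407)/(2πk) = 0.2584/(2π·49.7) = 8.274×10^-4 m·K/W
  R'_diatomaceous earth = ln(0.0670/0.0527)/(2πk) = 0.2401/(2π·0.115) = 0.3323 m·K/W
ΣR = 0.3331 m·K/W
ΔT = Q'·ΣR = 727 × 0.3331 = 242.2 K
Heat flows outward, so T_out = T_in − ΔT = 265 − 242.2 = 22.8 °C

T_out = 22.8 °C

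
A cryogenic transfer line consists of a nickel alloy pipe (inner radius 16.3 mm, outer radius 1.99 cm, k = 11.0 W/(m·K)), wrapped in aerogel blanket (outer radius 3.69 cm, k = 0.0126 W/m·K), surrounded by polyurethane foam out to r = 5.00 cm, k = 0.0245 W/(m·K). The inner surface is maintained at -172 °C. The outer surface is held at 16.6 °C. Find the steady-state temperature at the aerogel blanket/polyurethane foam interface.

T = -21.5 °C

Resistance network (inner→outer):
  R'_nickel alloy = ln(0.0199/0.0163)/(2πk) = 0.1996/(2π·11.0) = 0.002887 m·K/W
  R'_aerogel blanket = ln(0.0369/0.0199)/(2πk) = 0.6175/(2π·0.0126) = 7.800 m·K/W
  R'_polyurethane foam = ln(0.0500/0.0369)/(2πk) = 0.3038/(2π·0.0245) = 1.974 m·K/W
ΣR = 0.002887 + 7.800 + 1.974 = 9.777 m·K/W
Q' = ΔT/ΣR = (-172 °C − 16.6 °C)/9.777 = -19.29 W/m
From the inner boundary to the aerogel blanket/polyurethane foam interface, ΣR_partial = 7.803 m·K/W.
T_interface = T_in − Q'·ΣR_partial = -172 °C − (-19.29)(7.803) = -21.5 °C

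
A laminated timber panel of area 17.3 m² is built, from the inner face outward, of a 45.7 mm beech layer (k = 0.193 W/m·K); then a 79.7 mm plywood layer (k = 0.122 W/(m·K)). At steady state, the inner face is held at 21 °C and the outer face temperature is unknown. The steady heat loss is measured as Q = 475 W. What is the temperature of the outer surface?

Sum the resistances:
  R_beech = L/(kA) = 0.0457/(0.193·17.3) = 0.01369 K/W
  R_plywood = L/(kA) = 0.0797/(0.122·17.3) = 0.03776 K/W
ΣR = 0.05145 K/W
ΔT = Q·ΣR = 475 × 0.05145 = 24.44 K
Heat flows outward, so T_out = T_in − ΔT = 21 − 24.44 = -3.44 °C

T_out = -3.44 °C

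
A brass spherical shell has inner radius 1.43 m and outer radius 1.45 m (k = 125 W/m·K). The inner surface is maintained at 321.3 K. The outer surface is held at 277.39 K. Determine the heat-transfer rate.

Q = 7.15×10^6 W

Q = 4πk·ΔT/(1/r₁ − 1/r₂) = 4π × 125 × 43.91 / (1/1.43 − 1/1.45) = 7.15×10^6 W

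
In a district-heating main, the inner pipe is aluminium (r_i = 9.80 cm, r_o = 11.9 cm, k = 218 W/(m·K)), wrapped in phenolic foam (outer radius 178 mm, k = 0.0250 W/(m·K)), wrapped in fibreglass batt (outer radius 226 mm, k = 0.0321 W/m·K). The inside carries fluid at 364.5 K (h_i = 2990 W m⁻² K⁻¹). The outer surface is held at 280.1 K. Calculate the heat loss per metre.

Q' = 22.5 W/m

Series thermal resistances, inner to outer:
  R'_conv,in = 1/(2πr h) = 1/(2π·0.0980·2990) = 5.432×10^-4 m·K/W
  R'_aluminium = ln(0.119/0.0980)/(2πk) = 0.1942/(2π·218) = 1.417×10^-4 m·K/W
  R'_phenolic foam = ln(0.178/0.119)/(2πk) = 0.4027/(2π·0.0250) = 2.563 m·K/W
  R'_fibreglass batt = ln(0.226/0.178)/(2πk) = 0.2388/(2π·0.0321) = 1.184 m·K/W
ΣR = 5.432×10^-4 + 1.417×10^-4 + 2.563 + 1.184 = 3.748 m·K/W
Q' = ΔT/ΣR = (364.5 K − 280.1 K)/3.748 = 22.5 W/m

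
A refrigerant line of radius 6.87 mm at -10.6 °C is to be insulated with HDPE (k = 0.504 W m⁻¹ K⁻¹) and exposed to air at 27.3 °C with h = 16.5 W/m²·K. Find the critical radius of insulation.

r_cr = 3.05 cm

For a cylinder, r_cr = k_ins/h = 0.504/16.5 = 0.0305 m = 3.05 cm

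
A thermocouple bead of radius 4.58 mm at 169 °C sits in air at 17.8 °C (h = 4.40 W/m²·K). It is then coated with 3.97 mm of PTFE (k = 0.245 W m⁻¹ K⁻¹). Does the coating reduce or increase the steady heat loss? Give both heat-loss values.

increases: 0.175 → 0.539 W

Critical radius for a sphere: r_cr = 2k/h = 0.111 m = 11.1 cm.
Outer radius after coating: r₂ = 0.00458 + 0.00397 = 0.00855 m.
Since r₁ < r_cr and r₂ ≤ r_cr, the coating moves toward the maximum at r_cr — heat loss rises.
Bare: R = 1/(4πr₁²h) = 862.2 K/W; Q = 151.2/862.2 = 0.175 W.
Coated: R = R_cond + R_conv = 280.3 K/W; Q = 151.2/280.3 = 0.539 W.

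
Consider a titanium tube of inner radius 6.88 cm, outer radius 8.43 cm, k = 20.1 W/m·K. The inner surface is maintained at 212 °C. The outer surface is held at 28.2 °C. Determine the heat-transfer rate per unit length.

Q' = 1.14×10^5 W/m

Q' = 2πk·ΔT/ln(r₂/r₁) = 2π × 20.1 × 183.8 / ln(0.0843/0.0688) = 1.14×10^5 W/m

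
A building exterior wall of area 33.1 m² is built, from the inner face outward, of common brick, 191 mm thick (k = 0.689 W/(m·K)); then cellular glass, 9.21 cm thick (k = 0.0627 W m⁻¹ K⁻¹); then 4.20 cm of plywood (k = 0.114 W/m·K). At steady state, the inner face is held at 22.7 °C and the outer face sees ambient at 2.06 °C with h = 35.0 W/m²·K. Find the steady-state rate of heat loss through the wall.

Resistance network (inner→outer):
  R_common brick = L/(kA) = 0.191/(0.689·33.1) = 0.008375 K/W
  R_cellular glass = L/(kA) = 0.0921/(0.0627·33.1) = 0.04438 K/W
  R_plywood = L/(kA) = 0.0420/(0.114·33.1) = 0.01113 K/W
  R_conv,out = 1/(hA) = 1/(35.0·33.1) = 8.632×10^-4 K/W
ΣR = 0.008375 + 0.04438 + 0.01113 + 8.632×10^-4 = 0.06475 K/W
Q = ΔT/ΣR = (22.7 °C − 2.06 °C)/0.06475 = 319 W

Q = 319 W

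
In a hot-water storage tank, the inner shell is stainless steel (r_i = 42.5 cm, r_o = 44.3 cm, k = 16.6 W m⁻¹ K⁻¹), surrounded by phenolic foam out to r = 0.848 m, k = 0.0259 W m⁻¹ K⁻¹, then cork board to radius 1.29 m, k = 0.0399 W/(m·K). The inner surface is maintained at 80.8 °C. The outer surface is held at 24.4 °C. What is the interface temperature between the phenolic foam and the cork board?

T = 35.4 °C

Series thermal resistances, inner to outer:
  R_stainless steel = (1/0.425 − 1/0.443)/(4πk) = 0.09560/(4π·16.6) = 4.583×10^-4 K/W
  R_phenolic foam = (1/0.443 − 1/0.848)/(4πk) = 1.078/(4π·0.0259) = 3.312 K/W
  R_cork board = (1/0.848 − 1/1.29)/(4πk) = 0.4041/(4π·0.0399) = 0.8058 K/W
ΣR = 4.583×10^-4 + 3.312 + 0.8058 = 4.118 K/W
Q = ΔT/ΣR = (80.8 °C − 24.4 °C)/4.118 = 13.70 W
From the inner boundary to the phenolic foam/cork board interface, ΣR_partial = 3.312 K/W.
T_interface = T_in − Q·ΣR_partial = 80.8 °C − (13.70)(3.312) = 35.4 °C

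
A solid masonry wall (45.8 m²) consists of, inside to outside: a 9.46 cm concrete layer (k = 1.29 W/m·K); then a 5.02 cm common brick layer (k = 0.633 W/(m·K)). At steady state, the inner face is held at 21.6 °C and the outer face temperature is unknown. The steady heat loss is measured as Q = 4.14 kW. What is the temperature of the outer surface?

Series resistances:
  R_concrete = L/(kA) = 0.0946/(1.29·45.8) = 0.001601 K/W
  R_common brick = L/(kA) = 0.0502/(0.633·45.8) = 0.001732 K/W
ΣR = 0.003333 K/W
ΔT = Q·ΣR = 4140 × 0.003333 = 13.80 K
Heat flows outward, so T_out = T_in − ΔT = 21.6 − 13.80 = 7.80 °C

T_out = 7.80 °C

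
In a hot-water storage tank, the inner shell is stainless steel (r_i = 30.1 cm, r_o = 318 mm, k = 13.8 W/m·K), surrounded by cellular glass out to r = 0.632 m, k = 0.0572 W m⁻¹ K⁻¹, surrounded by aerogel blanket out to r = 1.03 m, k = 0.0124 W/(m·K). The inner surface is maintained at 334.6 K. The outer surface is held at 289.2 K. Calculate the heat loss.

Q = 7.44 W

Series thermal resistances, inner to outer:
  R_stainless steel = (1/0.301 − 1/0.318)/(4πk) = 0.1776/(4π·13.8) = 0.001024 K/W
  R_cellular glass = (1/0.318 − 1/0.632)/(4πk) = 1.562/(4π·0.0572) = 2.174 K/W
  R_aerogel blanket = (1/0.632 − 1/1.03)/(4πk) = 0.6114/(4π·0.0124) = 3.924 K/W
ΣR = 0.001024 + 2.174 + 3.924 = 6.099 K/W
Q = ΔT/ΣR = (334.6 K − 289.2 K)/6.099 = 7.44 W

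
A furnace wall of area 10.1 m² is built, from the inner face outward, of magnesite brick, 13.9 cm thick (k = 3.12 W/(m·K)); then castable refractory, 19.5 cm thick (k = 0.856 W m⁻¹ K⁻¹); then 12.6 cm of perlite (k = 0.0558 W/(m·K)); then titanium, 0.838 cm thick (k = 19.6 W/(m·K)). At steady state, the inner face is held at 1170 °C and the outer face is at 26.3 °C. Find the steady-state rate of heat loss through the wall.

Resistance network (inner→outer):
  R_magnesite brick = L/(kA) = 0.139/(3.12·10.1) = 0.004411 K/W
  R_castable refractory = L/(kA) = 0.195/(0.856·10.1) = 0.02255 K/W
  R_perlite = L/(kA) = 0.126/(0.0558·10.1) = 0.2236 K/W
  R_titanium = L/(kA) = 0.00838/(19.6·10.1) = 4.233×10^-5 K/W
ΣR = 0.004411 + 0.02255 + 0.2236 + 4.233×10^-5 = 0.2506 K/W
Q = ΔT/ΣR = (1170 °C − 26.3 °C)/0.2506 = 4560 W

Q = 4.56 kW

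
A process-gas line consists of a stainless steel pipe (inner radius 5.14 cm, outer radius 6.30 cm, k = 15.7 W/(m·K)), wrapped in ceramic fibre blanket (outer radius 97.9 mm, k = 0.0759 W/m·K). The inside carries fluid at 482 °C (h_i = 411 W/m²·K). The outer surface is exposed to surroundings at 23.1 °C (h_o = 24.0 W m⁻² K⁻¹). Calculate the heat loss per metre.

Series thermal resistances, inner to outer:
  R'_conv,in = 1/(2πr h) = 1/(2π·0.0514·411) = 0.007534 m·K/W
  R'_stainless steel = ln(0.0630/0.0514)/(2πk) = 0.2035/(2π·15.7) = 0.002063 m·K/W
  R'_ceramic fibre blanket = ln(0.0979/0.0630)/(2πk) = 0.4408/(2π·0.0759) = 0.9243 m·K/W
  R'_conv,out = 1/(2πr h) = 1/(2π·0.0979·24.0) = 0.06774 m·K/W
ΣR = 0.007534 + 0.002063 + 0.9243 + 0.06774 = 1.002 m·K/W
Q' = ΔT/ΣR = (482 °C − 23.1 °C)/1.002 = 458 W/m

Q' = 458 W/m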